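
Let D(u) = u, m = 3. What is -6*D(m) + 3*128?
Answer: 366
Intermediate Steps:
-6*D(m) + 3*128 = -6*3 + 3*128 = -18 + 384 = 366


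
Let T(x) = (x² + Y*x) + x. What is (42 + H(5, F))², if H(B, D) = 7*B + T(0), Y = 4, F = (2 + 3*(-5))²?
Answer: 5929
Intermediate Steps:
F = 169 (F = (2 - 15)² = (-13)² = 169)
T(x) = x² + 5*x (T(x) = (x² + 4*x) + x = x² + 5*x)
H(B, D) = 7*B (H(B, D) = 7*B + 0*(5 + 0) = 7*B + 0*5 = 7*B + 0 = 7*B)
(42 + H(5, F))² = (42 + 7*5)² = (42 + 35)² = 77² = 5929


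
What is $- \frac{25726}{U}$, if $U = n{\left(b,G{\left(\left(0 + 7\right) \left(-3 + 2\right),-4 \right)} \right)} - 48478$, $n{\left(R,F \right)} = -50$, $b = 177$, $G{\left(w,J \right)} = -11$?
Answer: $\frac{12863}{24264} \approx 0.53013$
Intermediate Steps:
$U = -48528$ ($U = -50 - 48478 = -48528$)
$- \frac{25726}{U} = - \frac{25726}{-48528} = \left(-25726\right) \left(- \frac{1}{48528}\right) = \frac{12863}{24264}$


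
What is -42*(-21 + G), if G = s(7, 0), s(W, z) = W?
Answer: 588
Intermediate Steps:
G = 7
-42*(-21 + G) = -42*(-21 + 7) = -42*(-14) = 588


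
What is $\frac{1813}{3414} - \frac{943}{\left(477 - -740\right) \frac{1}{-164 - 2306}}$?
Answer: $\frac{7954129361}{4154838} \approx 1914.4$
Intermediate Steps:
$\frac{1813}{3414} - \frac{943}{\left(477 - -740\right) \frac{1}{-164 - 2306}} = 1813 \cdot \frac{1}{3414} - \frac{943}{\left(477 + \left(-426 + 1166\right)\right) \frac{1}{-2470}} = \frac{1813}{3414} - \frac{943}{\left(477 + 740\right) \left(- \frac{1}{2470}\right)} = \frac{1813}{3414} - \frac{943}{1217 \left(- \frac{1}{2470}\right)} = \frac{1813}{3414} - \frac{943}{- \frac{1217}{2470}} = \frac{1813}{3414} - - \frac{2329210}{1217} = \frac{1813}{3414} + \frac{2329210}{1217} = \frac{7954129361}{4154838}$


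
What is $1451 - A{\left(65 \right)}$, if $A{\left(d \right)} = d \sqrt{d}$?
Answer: $1451 - 65 \sqrt{65} \approx 926.95$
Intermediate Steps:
$A{\left(d \right)} = d^{\frac{3}{2}}$
$1451 - A{\left(65 \right)} = 1451 - 65^{\frac{3}{2}} = 1451 - 65 \sqrt{65}$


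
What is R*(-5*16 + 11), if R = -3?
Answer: 207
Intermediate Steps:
R*(-5*16 + 11) = -3*(-5*16 + 11) = -3*(-80 + 11) = -3*(-69) = 207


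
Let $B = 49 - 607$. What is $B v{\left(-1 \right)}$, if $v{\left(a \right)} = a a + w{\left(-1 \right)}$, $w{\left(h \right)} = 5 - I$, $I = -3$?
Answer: $-5022$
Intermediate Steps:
$w{\left(h \right)} = 8$ ($w{\left(h \right)} = 5 - -3 = 5 + 3 = 8$)
$B = -558$
$v{\left(a \right)} = 8 + a^{2}$ ($v{\left(a \right)} = a a + 8 = a^{2} + 8 = 8 + a^{2}$)
$B v{\left(-1 \right)} = - 558 \left(8 + \left(-1\right)^{2}\right) = - 558 \left(8 + 1\right) = \left(-558\right) 9 = -5022$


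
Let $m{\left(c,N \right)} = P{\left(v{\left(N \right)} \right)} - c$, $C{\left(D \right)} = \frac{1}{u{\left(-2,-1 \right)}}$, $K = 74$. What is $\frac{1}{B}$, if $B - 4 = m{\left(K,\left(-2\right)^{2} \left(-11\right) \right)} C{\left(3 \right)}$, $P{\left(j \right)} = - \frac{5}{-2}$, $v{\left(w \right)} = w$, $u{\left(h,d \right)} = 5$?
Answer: $- \frac{10}{103} \approx -0.097087$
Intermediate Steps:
$C{\left(D \right)} = \frac{1}{5}$
$P{\left(j \right)} = \frac{5}{2}$ ($P{\left(j \right)} = \left(-5\right) \left(- \frac{1}{2}\right) = \frac{5}{2}$)
$m{\left(c,N \right)} = \frac{5}{2} - c$
$B = - \frac{103}{10}$ ($B = 4 + \left(\frac{5}{2} - 74\right) \frac{1}{5} = 4 - \frac{143}{10} = - \frac{103}{10} \approx -10.3$)
$\frac{1}{B} = \frac{1}{- \frac{103}{10}} = - \frac{10}{103}$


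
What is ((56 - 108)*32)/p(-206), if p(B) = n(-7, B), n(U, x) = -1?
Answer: 1664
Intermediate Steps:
p(B) = -1
((56 - 108)*32)/p(-206) = ((56 - 108)*32)/(-1) = -52*32*(-1) = -1664*(-1) = 1664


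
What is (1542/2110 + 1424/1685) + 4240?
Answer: 1508028691/355535 ≈ 4241.6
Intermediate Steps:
(1542/2110 + 1424/1685) + 4240 = (1542*(1/2110) + 1424*(1/1685)) + 4240 = (771/1055 + 1424/1685) + 4240 = 560291/355535 + 4240 = 1508028691/355535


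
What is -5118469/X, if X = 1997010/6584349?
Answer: -11233928747227/665670 ≈ -1.6876e+7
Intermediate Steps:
X = 665670/2194783 (X = 1997010*(1/6584349) = 665670/2194783 ≈ 0.30330)
-5118469/X = -5118469/665670/2194783 = -5118469*2194783/665670 = -11233928747227/665670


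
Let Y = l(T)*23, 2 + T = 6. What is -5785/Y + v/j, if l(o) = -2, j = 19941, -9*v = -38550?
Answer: 15072485/119646 ≈ 125.98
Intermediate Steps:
T = 4 (T = -2 + 6 = 4)
v = 12850/3 (v = -⅑*(-38550) = 12850/3 ≈ 4283.3)
Y = -46 (Y = -2*23 = -46)
-5785/Y + v/j = -5785/(-46) + (12850/3)/19941 = -5785*(-1/46) + (12850/3)*(1/19941) = 5785/46 + 12850/59823 = 15072485/119646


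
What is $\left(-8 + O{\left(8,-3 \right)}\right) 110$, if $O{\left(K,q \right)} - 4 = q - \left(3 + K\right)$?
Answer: $-1980$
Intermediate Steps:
$O{\left(K,q \right)} = 1 + q - K$ ($O{\left(K,q \right)} = 4 - \left(3 + K - q\right) = 1 + q - K$)
$\left(-8 + O{\left(8,-3 \right)}\right) 110 = \left(-8 - 10\right) 110 = \left(-18\right) 110 = -1980$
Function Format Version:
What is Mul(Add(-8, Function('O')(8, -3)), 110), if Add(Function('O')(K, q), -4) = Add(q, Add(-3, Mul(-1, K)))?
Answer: -1980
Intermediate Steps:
Function('O')(K, q) = Add(1, q, Mul(-1, K)) (Function('O')(K, q) = Add(4, Add(q, Add(-3, Mul(-1, K)))) = Add(4, Add(-3, q, Mul(-1, K))) = Add(1, q, Mul(-1, K)))
Mul(Add(-8, Function('O')(8, -3)), 110) = Mul(Add(-8, Add(1, -3, Mul(-1, 8))), 110) = Mul(Add(-8, Add(1, -3, -8)), 110) = Mul(Add(-8, -10), 110) = Mul(-18, 110) = -1980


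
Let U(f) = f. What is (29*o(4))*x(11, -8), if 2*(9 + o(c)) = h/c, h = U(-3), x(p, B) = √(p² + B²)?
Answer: -2175*√185/8 ≈ -3697.9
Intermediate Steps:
x(p, B) = √(B² + p²)
h = -3
o(c) = -9 - 3/(2*c) (o(c) = -9 + (-3/c)/2 = -9 - 3/(2*c))
(29*o(4))*x(11, -8) = (29*(-9 - 3/2/4))*√((-8)² + 11²) = (29*(-9 - 3/2*¼))*√(64 + 121) = (29*(-9 - 3/8))*√185 = (29*(-75/8))*√185 = -2175*√185/8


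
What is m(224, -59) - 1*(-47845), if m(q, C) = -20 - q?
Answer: 47601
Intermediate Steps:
m(224, -59) - 1*(-47845) = (-20 - 1*224) - 1*(-47845) = (-20 - 224) + 47845 = -244 + 47845 = 47601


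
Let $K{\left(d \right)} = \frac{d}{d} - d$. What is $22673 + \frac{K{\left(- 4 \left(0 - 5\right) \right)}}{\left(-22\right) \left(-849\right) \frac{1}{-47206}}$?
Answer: $\frac{212191604}{9339} \approx 22721.0$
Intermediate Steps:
$K{\left(d \right)} = 1 - d$
$22673 + \frac{K{\left(- 4 \left(0 - 5\right) \right)}}{\left(-22\right) \left(-849\right) \frac{1}{-47206}} = 22673 + \frac{1 - - 4 \left(0 - 5\right)}{\left(-22\right) \left(-849\right) \frac{1}{-47206}} = 22673 + \frac{1 - \left(-4\right) \left(-5\right)}{18678 \left(- \frac{1}{47206}\right)} = 22673 + \frac{1 - 20}{- \frac{9339}{23603}} = 22673 + \left(1 - 20\right) \left(- \frac{23603}{9339}\right) = 22673 - - \frac{448457}{9339} = 22673 + \frac{448457}{9339} = \frac{212191604}{9339}$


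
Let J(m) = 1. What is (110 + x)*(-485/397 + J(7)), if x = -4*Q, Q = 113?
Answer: 30096/397 ≈ 75.809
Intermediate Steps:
x = -452 (x = -4*113 = -452)
(110 + x)*(-485/397 + J(7)) = (110 - 452)*(-485/397 + 1) = -342*(-485*1/397 + 1) = -342*(-485/397 + 1) = -342*(-88/397) = 30096/397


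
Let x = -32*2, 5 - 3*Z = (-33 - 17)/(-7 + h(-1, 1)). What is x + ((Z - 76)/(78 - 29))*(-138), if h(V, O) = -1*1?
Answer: 2117/14 ≈ 151.21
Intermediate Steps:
h(V, O) = -1
Z = -5/12 (Z = 5/3 - (-33 - 17)/(3*(-7 - 1)) = 5/3 - (-50)/(3*(-8)) = 5/3 - (-50)*(-1)/(3*8) = 5/3 - ⅓*25/4 = 5/3 - 25/12 = -5/12 ≈ -0.41667)
x = -64
x + ((Z - 76)/(78 - 29))*(-138) = -64 + ((-5/12 - 76)/(78 - 29))*(-138) = -64 - 917/12/49*(-138) = -64 - 917/12*1/49*(-138) = -64 - 131/84*(-138) = -64 + 3013/14 = 2117/14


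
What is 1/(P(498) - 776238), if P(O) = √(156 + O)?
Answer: -129373/100424238665 - √654/602545431990 ≈ -1.2883e-6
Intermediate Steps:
1/(P(498) - 776238) = 1/(√(156 + 498) - 776238) = 1/(√654 - 776238) = 1/(-776238 + √654)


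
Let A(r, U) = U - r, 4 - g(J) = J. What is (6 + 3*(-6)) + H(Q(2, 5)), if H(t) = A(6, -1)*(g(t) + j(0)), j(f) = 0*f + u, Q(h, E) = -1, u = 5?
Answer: -82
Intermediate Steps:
g(J) = 4 - J
j(f) = 5 (j(f) = 0*f + 5 = 0 + 5 = 5)
H(t) = -63 + 7*t (H(t) = (-1 - 1*6)*((4 - t) + 5) = (-1 - 6)*(9 - t) = -7*(9 - t) = -63 + 7*t)
(6 + 3*(-6)) + H(Q(2, 5)) = (6 + 3*(-6)) + (-63 + 7*(-1)) = (6 - 18) + (-63 - 7) = -12 - 70 = -82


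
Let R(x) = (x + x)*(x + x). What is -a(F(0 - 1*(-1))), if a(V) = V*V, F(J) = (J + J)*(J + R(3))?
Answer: -5476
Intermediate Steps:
R(x) = 4*x² (R(x) = (2*x)*(2*x) = 4*x²)
F(J) = 2*J*(36 + J) (F(J) = (J + J)*(J + 4*3²) = (2*J)*(J + 4*9) = (2*J)*(J + 36) = (2*J)*(36 + J) = 2*J*(36 + J))
a(V) = V²
-a(F(0 - 1*(-1))) = -(2*(0 - 1*(-1))*(36 + (0 - 1*(-1))))² = -(2*(0 + 1)*(36 + (0 + 1)))² = -(2*1*(36 + 1))² = -(2*1*37)² = -1*74² = -1*5476 = -5476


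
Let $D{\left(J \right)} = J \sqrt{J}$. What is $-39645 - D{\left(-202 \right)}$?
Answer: $-39645 + 202 i \sqrt{202} \approx -39645.0 + 2871.0 i$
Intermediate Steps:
$D{\left(J \right)} = J^{\frac{3}{2}}$
$-39645 - D{\left(-202 \right)} = -39645 - \left(-202\right)^{\frac{3}{2}} = -39645 - - 202 i \sqrt{202} = -39645 + 202 i \sqrt{202}$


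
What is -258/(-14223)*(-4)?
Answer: -344/4741 ≈ -0.072559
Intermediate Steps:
-258/(-14223)*(-4) = -258*(-1/14223)*(-4) = (86/4741)*(-4) = -344/4741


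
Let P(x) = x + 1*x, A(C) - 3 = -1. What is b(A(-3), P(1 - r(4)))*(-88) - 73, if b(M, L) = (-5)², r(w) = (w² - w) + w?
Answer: -2273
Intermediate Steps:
r(w) = w²
A(C) = 2 (A(C) = 3 - 1 = 2)
P(x) = 2*x (P(x) = x + x = 2*x)
b(M, L) = 25
b(A(-3), P(1 - r(4)))*(-88) - 73 = 25*(-88) - 73 = -2200 - 73 = -2273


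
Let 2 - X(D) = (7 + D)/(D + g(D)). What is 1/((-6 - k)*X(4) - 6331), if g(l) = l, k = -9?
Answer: -8/50633 ≈ -0.00015800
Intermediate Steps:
X(D) = 2 - (7 + D)/(2*D) (X(D) = 2 - (7 + D)/(D + D) = 2 - (7 + D)/(2*D))
1/((-6 - k)*X(4) - 6331) = 1/((-6 - 1*(-9))*((½)*(-7 + 3*4)/4) - 6331) = 1/((-6 + 9)*((½)*(¼)*(-7 + 12)) - 6331) = 1/(3*((½)*(¼)*5) - 6331) = 1/(3*(5/8) - 6331) = 1/(15/8 - 6331) = 1/(-50633/8) = -8/50633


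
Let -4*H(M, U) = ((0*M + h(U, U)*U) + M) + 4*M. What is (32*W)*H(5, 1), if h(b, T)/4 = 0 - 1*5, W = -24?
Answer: 960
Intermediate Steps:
h(b, T) = -20 (h(b, T) = 4*(0 - 1*5) = 4*(0 - 5) = 4*(-5) = -20)
H(M, U) = 5*U - 5*M/4 (H(M, U) = -(((0*M - 20*U) + M) + 4*M)/4 = -(((0 - 20*U) + M) + 4*M)/4 = -((-20*U + M) + 4*M)/4 = -((M - 20*U) + 4*M)/4 = -(-20*U + 5*M)/4 = 5*U - 5*M/4)
(32*W)*H(5, 1) = (32*(-24))*(5*1 - 5/4*5) = -768*(5 - 25/4) = -768*(-5/4) = 960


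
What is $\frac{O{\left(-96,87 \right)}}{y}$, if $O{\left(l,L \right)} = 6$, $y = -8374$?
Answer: $- \frac{3}{4187} \approx -0.0007165$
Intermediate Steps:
$\frac{O{\left(-96,87 \right)}}{y} = \frac{6}{-8374} = 6 \left(- \frac{1}{8374}\right) = - \frac{3}{4187}$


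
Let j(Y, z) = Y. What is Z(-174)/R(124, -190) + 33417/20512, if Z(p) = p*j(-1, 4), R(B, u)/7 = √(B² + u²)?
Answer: 33417/20512 + 87*√12869/90083 ≈ 1.7387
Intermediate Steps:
R(B, u) = 7*√(B² + u²)
Z(p) = -p (Z(p) = p*(-1) = -p)
Z(-174)/R(124, -190) + 33417/20512 = (-1*(-174))/((7*√(124² + (-190)²))) + 33417/20512 = 174/((7*√(15376 + 36100))) + 33417*(1/20512) = 174/((7*√51476)) + 33417/20512 = 174/((7*(2*√12869))) + 33417/20512 = 174/((14*√12869)) + 33417/20512 = 174*(√12869/180166) + 33417/20512 = 87*√12869/90083 + 33417/20512 = 33417/20512 + 87*√12869/90083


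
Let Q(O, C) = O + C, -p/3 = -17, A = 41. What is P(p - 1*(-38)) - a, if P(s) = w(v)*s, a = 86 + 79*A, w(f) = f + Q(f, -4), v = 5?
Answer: -2791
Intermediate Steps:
p = 51 (p = -3*(-17) = 51)
Q(O, C) = C + O
w(f) = -4 + 2*f (w(f) = f + (-4 + f) = -4 + 2*f)
a = 3325 (a = 86 + 79*41 = 86 + 3239 = 3325)
P(s) = 6*s (P(s) = (-4 + 2*5)*s = (-4 + 10)*s = 6*s)
P(p - 1*(-38)) - a = 6*(51 - 1*(-38)) - 1*3325 = 6*(51 + 38) - 3325 = 6*89 - 3325 = 534 - 3325 = -2791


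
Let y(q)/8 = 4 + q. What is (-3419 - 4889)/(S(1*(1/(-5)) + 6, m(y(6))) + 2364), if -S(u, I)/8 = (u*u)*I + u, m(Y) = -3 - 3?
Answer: -51925/24577 ≈ -2.1127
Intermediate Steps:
y(q) = 32 + 8*q (y(q) = 8*(4 + q) = 32 + 8*q)
m(Y) = -6
S(u, I) = -8*u - 8*I*u**2 (S(u, I) = -8*((u*u)*I + u) = -8*(u**2*I + u) = -8*(I*u**2 + u) = -8*(u + I*u**2) = -8*u - 8*I*u**2)
(-3419 - 4889)/(S(1*(1/(-5)) + 6, m(y(6))) + 2364) = (-3419 - 4889)/(-8*(1*(1/(-5)) + 6)*(1 - 6*(1*(1/(-5)) + 6)) + 2364) = -8308/(-8*(1*(1*(-1/5)) + 6)*(1 - 6*(1*(1*(-1/5)) + 6)) + 2364) = -8308/(-8*(1*(-1/5) + 6)*(1 - 6*(1*(-1/5) + 6)) + 2364) = -8308/(-8*(-1/5 + 6)*(1 - 6*(-1/5 + 6)) + 2364) = -8308/(-8*29/5*(1 - 6*29/5) + 2364) = -8308/(-8*29/5*(1 - 174/5) + 2364) = -8308/(-8*29/5*(-169/5) + 2364) = -8308/(39208/25 + 2364) = -8308/98308/25 = -8308*25/98308 = -51925/24577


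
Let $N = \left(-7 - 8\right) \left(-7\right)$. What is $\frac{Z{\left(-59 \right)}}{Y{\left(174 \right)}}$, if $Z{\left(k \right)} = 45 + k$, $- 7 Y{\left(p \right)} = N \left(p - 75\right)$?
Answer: $\frac{14}{1485} \approx 0.0094276$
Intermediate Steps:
$N = 105$ ($N = \left(-15\right) \left(-7\right) = 105$)
$Y{\left(p \right)} = 1125 - 15 p$ ($Y{\left(p \right)} = - \frac{105 \left(p - 75\right)}{7} = - \frac{105 \left(-75 + p\right)}{7} = - \frac{-7875 + 105 p}{7} = 1125 - 15 p$)
$\frac{Z{\left(-59 \right)}}{Y{\left(174 \right)}} = \frac{45 - 59}{1125 - 2610} = - \frac{14}{1125 - 2610} = - \frac{14}{-1485} = \left(-14\right) \left(- \frac{1}{1485}\right) = \frac{14}{1485}$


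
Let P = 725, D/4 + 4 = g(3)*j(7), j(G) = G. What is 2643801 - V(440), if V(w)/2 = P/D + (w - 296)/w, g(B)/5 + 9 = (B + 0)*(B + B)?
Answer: 90444369943/34210 ≈ 2.6438e+6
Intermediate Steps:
g(B) = -45 + 10*B² (g(B) = -45 + 5*((B + 0)*(B + B)) = -45 + 5*(B*(2*B)) = -45 + 5*(2*B²) = -45 + 10*B²)
D = 1244 (D = -16 + 4*((-45 + 10*3²)*7) = -16 + 4*((-45 + 10*9)*7) = -16 + 4*((-45 + 90)*7) = -16 + 4*(45*7) = -16 + 4*315 = -16 + 1260 = 1244)
V(w) = 725/622 + 2*(-296 + w)/w (V(w) = 2*(725/1244 + (w - 296)/w) = 2*(725*(1/1244) + (-296 + w)/w) = 2*(725/1244 + (-296 + w)/w) = 725/622 + 2*(-296 + w)/w)
2643801 - V(440) = 2643801 - (1969/622 - 592/440) = 2643801 - (1969/622 - 592*1/440) = 2643801 - (1969/622 - 74/55) = 2643801 - 1*62267/34210 = 2643801 - 62267/34210 = 90444369943/34210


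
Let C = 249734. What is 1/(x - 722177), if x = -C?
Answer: -1/971911 ≈ -1.0289e-6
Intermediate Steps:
x = -249734 (x = -1*249734 = -249734)
1/(x - 722177) = 1/(-249734 - 722177) = 1/(-971911) = -1/971911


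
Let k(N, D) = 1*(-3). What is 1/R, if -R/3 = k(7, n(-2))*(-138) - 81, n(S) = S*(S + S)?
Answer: -1/999 ≈ -0.0010010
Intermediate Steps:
n(S) = 2*S² (n(S) = S*(2*S) = 2*S²)
k(N, D) = -3
R = -999 (R = -3*(-3*(-138) - 81) = -3*(414 - 81) = -3*333 = -999)
1/R = 1/(-999) = -1/999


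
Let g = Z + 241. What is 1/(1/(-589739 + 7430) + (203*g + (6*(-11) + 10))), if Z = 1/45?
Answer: 2911545/142291603813 ≈ 2.0462e-5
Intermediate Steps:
Z = 1/45 ≈ 0.022222
g = 10846/45 (g = 1/45 + 241 = 10846/45 ≈ 241.02)
1/(1/(-589739 + 7430) + (203*g + (6*(-11) + 10))) = 1/(1/(-589739 + 7430) + (203*(10846/45) + (6*(-11) + 10))) = 1/(1/(-582309) + (2201738/45 + (-66 + 10))) = 1/(-1/582309 + (2201738/45 - 56)) = 1/(-1/582309 + 2199218/45) = 1/(142291603813/2911545) = 2911545/142291603813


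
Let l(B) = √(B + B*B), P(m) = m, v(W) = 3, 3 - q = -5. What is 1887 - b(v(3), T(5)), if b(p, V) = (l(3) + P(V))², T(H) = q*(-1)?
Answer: 1811 + 32*√3 ≈ 1866.4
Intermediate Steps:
q = 8 (q = 3 - 1*(-5) = 3 + 5 = 8)
l(B) = √(B + B²)
T(H) = -8 (T(H) = 8*(-1) = -8)
b(p, V) = (V + 2*√3)² (b(p, V) = (√(3*(1 + 3)) + V)² = (√(3*4) + V)² = (√12 + V)² = (2*√3 + V)² = (V + 2*√3)²)
1887 - b(v(3), T(5)) = 1887 - (-8 + 2*√3)²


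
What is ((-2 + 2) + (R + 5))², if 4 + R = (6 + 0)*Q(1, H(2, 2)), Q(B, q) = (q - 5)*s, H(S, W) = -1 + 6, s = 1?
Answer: 1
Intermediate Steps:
H(S, W) = 5
Q(B, q) = -5 + q (Q(B, q) = (q - 5)*1 = (-5 + q)*1 = -5 + q)
R = -4 (R = -4 + (6 + 0)*(-5 + 5) = -4 + 6*0 = -4 + 0 = -4)
((-2 + 2) + (R + 5))² = ((-2 + 2) + (-4 + 5))² = (0 + 1)² = 1² = 1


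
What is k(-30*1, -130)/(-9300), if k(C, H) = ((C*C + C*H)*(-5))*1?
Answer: 80/31 ≈ 2.5806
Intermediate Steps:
k(C, H) = -5*C² - 5*C*H (k(C, H) = ((C² + C*H)*(-5))*1 = (-5*C² - 5*C*H)*1 = -5*C² - 5*C*H)
k(-30*1, -130)/(-9300) = -5*(-30*1)*(-30*1 - 130)/(-9300) = -5*(-30)*(-30 - 130)*(-1/9300) = -5*(-30)*(-160)*(-1/9300) = -24000*(-1/9300) = 80/31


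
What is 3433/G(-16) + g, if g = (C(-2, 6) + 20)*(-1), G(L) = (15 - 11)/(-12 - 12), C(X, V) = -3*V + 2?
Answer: -20602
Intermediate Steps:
C(X, V) = 2 - 3*V
G(L) = -1/6 (G(L) = 4/(-24) = 4*(-1/24) = -1/6)
g = -4 (g = ((2 - 3*6) + 20)*(-1) = ((2 - 18) + 20)*(-1) = (-16 + 20)*(-1) = 4*(-1) = -4)
3433/G(-16) + g = 3433/(-1/6) - 4 = 3433*(-6) - 4 = -20598 - 4 = -20602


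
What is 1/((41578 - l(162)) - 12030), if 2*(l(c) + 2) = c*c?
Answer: 1/16428 ≈ 6.0872e-5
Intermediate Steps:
l(c) = -2 + c²/2 (l(c) = -2 + (c*c)/2 = -2 + c²/2)
1/((41578 - l(162)) - 12030) = 1/((41578 - (-2 + (½)*162²)) - 12030) = 1/((41578 - (-2 + (½)*26244)) - 12030) = 1/((41578 - (-2 + 13122)) - 12030) = 1/((41578 - 1*13120) - 12030) = 1/((41578 - 13120) - 12030) = 1/(28458 - 12030) = 1/16428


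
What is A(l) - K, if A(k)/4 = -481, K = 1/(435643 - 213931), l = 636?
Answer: -426573889/221712 ≈ -1924.0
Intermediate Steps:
K = 1/221712 ≈ 4.5104e-6
A(k) = -1924 (A(k) = 4*(-481) = -1924)
A(l) - K = -1924 - 1*1/221712 = -1924 - 1/221712 = -426573889/221712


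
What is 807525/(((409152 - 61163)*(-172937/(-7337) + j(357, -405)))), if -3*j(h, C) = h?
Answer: -257600475/10593481138 ≈ -0.024317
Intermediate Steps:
j(h, C) = -h/3
807525/(((409152 - 61163)*(-172937/(-7337) + j(357, -405)))) = 807525/(((409152 - 61163)*(-172937/(-7337) - 1/3*357))) = 807525/((347989*(-172937*(-1/7337) - 119))) = 807525/((347989*(7519/319 - 119))) = 807525/((347989*(-30442/319))) = 807525/(-10593481138/319) = 807525*(-319/10593481138) = -257600475/10593481138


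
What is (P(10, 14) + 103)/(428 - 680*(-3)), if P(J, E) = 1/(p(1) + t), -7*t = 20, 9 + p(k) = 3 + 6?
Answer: 2053/49360 ≈ 0.041592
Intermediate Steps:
p(k) = 0 (p(k) = -9 + (3 + 6) = -9 + 9 = 0)
t = -20/7 (t = -1/7*20 = -20/7 ≈ -2.8571)
P(J, E) = -7/20 (P(J, E) = 1/(0 - 20/7) = 1/(-20/7) = -7/20)
(P(10, 14) + 103)/(428 - 680*(-3)) = (-7/20 + 103)/(428 - 680*(-3)) = 2053/(20*(428 + 2040)) = (2053/20)/2468 = (2053/20)*(1/2468) = 2053/49360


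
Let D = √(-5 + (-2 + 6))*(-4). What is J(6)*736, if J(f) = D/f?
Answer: -1472*I/3 ≈ -490.67*I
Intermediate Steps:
D = -4*I (D = √(-5 + 4)*(-4) = √(-1)*(-4) = I*(-4) = -4*I ≈ -4.0*I)
J(f) = -4*I/f (J(f) = (-4*I)/f = -4*I/f)
J(6)*736 = -4*I/6*736 = -4*I*⅙*736 = -2*I/3*736 = -1472*I/3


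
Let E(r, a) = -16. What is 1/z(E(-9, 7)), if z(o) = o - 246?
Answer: -1/262 ≈ -0.0038168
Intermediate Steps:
z(o) = -246 + o
1/z(E(-9, 7)) = 1/(-246 - 16) = 1/(-262) = -1/262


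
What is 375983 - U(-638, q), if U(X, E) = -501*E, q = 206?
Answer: 479189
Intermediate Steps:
375983 - U(-638, q) = 375983 - (-501)*206 = 375983 - 1*(-103206) = 375983 + 103206 = 479189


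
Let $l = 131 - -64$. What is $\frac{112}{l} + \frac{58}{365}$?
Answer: $\frac{10438}{14235} \approx 0.73326$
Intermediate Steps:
$l = 195$ ($l = 131 + 64 = 195$)
$\frac{112}{l} + \frac{58}{365} = \frac{112}{195} + \frac{58}{365} = \frac{10438}{14235}$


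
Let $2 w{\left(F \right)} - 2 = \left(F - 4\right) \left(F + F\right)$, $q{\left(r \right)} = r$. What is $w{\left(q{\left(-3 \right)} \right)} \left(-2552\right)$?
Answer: $-56144$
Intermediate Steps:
$w{\left(F \right)} = 1 + F \left(-4 + F\right)$ ($w{\left(F \right)} = 1 + \frac{\left(F - 4\right) \left(F + F\right)}{2} = 1 + \frac{\left(-4 + F\right) 2 F}{2} = 1 + \frac{2 F \left(-4 + F\right)}{2} = 1 + F \left(-4 + F\right)$)
$w{\left(q{\left(-3 \right)} \right)} \left(-2552\right) = \left(1 + \left(-3\right)^{2} - -12\right) \left(-2552\right) = \left(1 + 9 + 12\right) \left(-2552\right) = 22 \left(-2552\right) = -56144$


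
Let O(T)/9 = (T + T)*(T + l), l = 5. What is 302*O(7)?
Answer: 456624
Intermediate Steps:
O(T) = 18*T*(5 + T) (O(T) = 9*((T + T)*(T + 5)) = 9*((2*T)*(5 + T)) = 9*(2*T*(5 + T)) = 18*T*(5 + T))
302*O(7) = 302*(18*7*(5 + 7)) = 302*(18*7*12) = 302*1512 = 456624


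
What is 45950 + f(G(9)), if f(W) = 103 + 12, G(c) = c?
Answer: 46065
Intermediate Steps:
f(W) = 115
45950 + f(G(9)) = 45950 + 115 = 46065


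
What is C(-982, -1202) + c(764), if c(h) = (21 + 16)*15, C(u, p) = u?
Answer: -427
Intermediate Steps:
c(h) = 555 (c(h) = 37*15 = 555)
C(-982, -1202) + c(764) = -982 + 555 = -427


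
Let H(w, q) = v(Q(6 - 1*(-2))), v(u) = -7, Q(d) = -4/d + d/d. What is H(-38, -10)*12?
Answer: -84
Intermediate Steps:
Q(d) = 1 - 4/d (Q(d) = -4/d + 1 = 1 - 4/d)
H(w, q) = -7
H(-38, -10)*12 = -7*12 = -84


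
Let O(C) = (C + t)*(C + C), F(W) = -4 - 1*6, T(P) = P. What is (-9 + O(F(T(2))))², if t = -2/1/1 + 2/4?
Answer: 48841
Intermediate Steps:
F(W) = -10 (F(W) = -4 - 6 = -10)
t = -3/2 (t = -2*1*1 + 2*(¼) = -2*1 + ½ = -2 + ½ = -3/2 ≈ -1.5000)
O(C) = 2*C*(-3/2 + C) (O(C) = (C - 3/2)*(C + C) = (-3/2 + C)*(2*C) = 2*C*(-3/2 + C))
(-9 + O(F(T(2))))² = (-9 - 10*(-3 + 2*(-10)))² = (-9 - 10*(-3 - 20))² = (-9 - 10*(-23))² = (-9 + 230)² = 221² = 48841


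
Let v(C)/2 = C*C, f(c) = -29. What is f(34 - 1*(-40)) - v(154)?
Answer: -47461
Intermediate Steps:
v(C) = 2*C² (v(C) = 2*(C*C) = 2*C²)
f(34 - 1*(-40)) - v(154) = -29 - 2*154² = -29 - 2*23716 = -29 - 1*47432 = -29 - 47432 = -47461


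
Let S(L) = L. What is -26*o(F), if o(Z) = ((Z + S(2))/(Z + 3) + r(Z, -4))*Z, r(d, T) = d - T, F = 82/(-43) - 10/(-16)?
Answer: 1218363783/11656096 ≈ 104.53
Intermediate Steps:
F = -441/344 (F = 82*(-1/43) - 10*(-1/16) = -82/43 + 5/8 = -441/344 ≈ -1.2820)
o(Z) = Z*(4 + Z + (2 + Z)/(3 + Z)) (o(Z) = ((Z + 2)/(Z + 3) + (Z - 1*(-4)))*Z = ((2 + Z)/(3 + Z) + (Z + 4))*Z = ((2 + Z)/(3 + Z) + (4 + Z))*Z = (4 + Z + (2 + Z)/(3 + Z))*Z = Z*(4 + Z + (2 + Z)/(3 + Z)))
-26*o(F) = -(-5733)*(14 + (-441/344)**2 + 8*(-441/344))/(172*(3 - 441/344)) = -(-5733)*(14 + 194481/118336 - 441/43)/(172*591/344) = -(-5733)*344*637553/(172*591*118336) = -26*(-93720291/23312192) = 1218363783/11656096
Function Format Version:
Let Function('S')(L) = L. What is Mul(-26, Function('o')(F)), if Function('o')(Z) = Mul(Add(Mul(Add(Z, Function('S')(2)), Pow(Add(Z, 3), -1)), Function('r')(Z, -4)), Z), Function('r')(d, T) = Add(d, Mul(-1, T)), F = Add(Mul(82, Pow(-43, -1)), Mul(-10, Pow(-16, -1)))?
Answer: Rational(1218363783, 11656096) ≈ 104.53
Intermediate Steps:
F = Rational(-441, 344) (F = Add(Mul(82, Rational(-1, 43)), Mul(-10, Rational(-1, 16))) = Add(Rational(-82, 43), Rational(5, 8)) = Rational(-441, 344) ≈ -1.2820)
Function('o')(Z) = Mul(Z, Add(4, Z, Mul(Pow(Add(3, Z), -1), Add(2, Z)))) (Function('o')(Z) = Mul(Add(Mul(Add(Z, 2), Pow(Add(Z, 3), -1)), Add(Z, Mul(-1, -4))), Z) = Mul(Add(Mul(Add(2, Z), Pow(Add(3, Z), -1)), Add(Z, 4)), Z) = Mul(Add(Mul(Pow(Add(3, Z), -1), Add(2, Z)), Add(4, Z)), Z) = Mul(Add(4, Z, Mul(Pow(Add(3, Z), -1), Add(2, Z))), Z) = Mul(Z, Add(4, Z, Mul(Pow(Add(3, Z), -1), Add(2, Z)))))
Mul(-26, Function('o')(F)) = Mul(-26, Mul(Rational(-441, 344), Pow(Add(3, Rational(-441, 344)), -1), Add(14, Pow(Rational(-441, 344), 2), Mul(8, Rational(-441, 344))))) = Mul(-26, Mul(Rational(-441, 344), Pow(Rational(591, 344), -1), Add(14, Rational(194481, 118336), Rational(-441, 43)))) = Mul(-26, Mul(Rational(-441, 344), Rational(344, 591), Rational(637553, 118336))) = Mul(-26, Rational(-93720291, 23312192)) = Rational(1218363783, 11656096)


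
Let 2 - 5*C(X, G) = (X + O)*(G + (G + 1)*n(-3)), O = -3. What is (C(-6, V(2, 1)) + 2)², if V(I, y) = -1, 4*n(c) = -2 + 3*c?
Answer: 9/25 ≈ 0.36000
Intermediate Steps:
n(c) = -½ + 3*c/4 (n(c) = (-2 + 3*c)/4 = -½ + 3*c/4)
C(X, G) = ⅖ - (-3 + X)*(-11/4 - 7*G/4)/5 (C(X, G) = ⅖ - (X - 3)*(G + (G + 1)*(-½ + (¾)*(-3)))/5 = ⅖ - (-3 + X)*(G + (1 + G)*(-½ - 9/4))/5 = ⅖ - (-3 + X)*(G + (1 + G)*(-11/4))/5 = ⅖ - (-3 + X)*(G + (-11/4 - 11*G/4))/5 = ⅖ - (-3 + X)*(-11/4 - 7*G/4)/5)
(C(-6, V(2, 1)) + 2)² = ((-5/4 - 21/20*(-1) + (11/20)*(-6) + (7/20)*(-1)*(-6)) + 2)² = ((-5/4 + 21/20 - 33/10 + 21/10) + 2)² = (-7/5 + 2)² = (⅗)² = 9/25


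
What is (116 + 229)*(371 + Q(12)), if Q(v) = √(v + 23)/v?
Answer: 127995 + 115*√35/4 ≈ 1.2817e+5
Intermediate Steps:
Q(v) = √(23 + v)/v
(116 + 229)*(371 + Q(12)) = (116 + 229)*(371 + √(23 + 12)/12) = 345*(371 + √35/12) = 127995 + 115*√35/4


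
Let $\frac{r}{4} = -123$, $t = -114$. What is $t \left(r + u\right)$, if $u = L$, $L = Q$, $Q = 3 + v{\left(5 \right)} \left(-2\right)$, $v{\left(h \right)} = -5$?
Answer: $54606$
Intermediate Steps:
$r = -492$ ($r = 4 \left(-123\right) = -492$)
$Q = 13$ ($Q = 3 - -10 = 3 + 10 = 13$)
$L = 13$
$u = 13$
$t \left(r + u\right) = - 114 \left(-492 + 13\right) = \left(-114\right) \left(-479\right) = 54606$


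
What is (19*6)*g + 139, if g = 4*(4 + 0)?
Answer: 1963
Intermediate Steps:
g = 16 (g = 4*4 = 16)
(19*6)*g + 139 = (19*6)*16 + 139 = 114*16 + 139 = 1824 + 139 = 1963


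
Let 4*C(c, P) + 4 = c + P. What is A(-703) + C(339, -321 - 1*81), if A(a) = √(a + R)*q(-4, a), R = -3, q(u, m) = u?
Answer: -67/4 - 4*I*√706 ≈ -16.75 - 106.28*I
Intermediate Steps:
C(c, P) = -1 + P/4 + c/4 (C(c, P) = -1 + (c + P)/4 = -1 + (P + c)/4 = -1 + (P/4 + c/4) = -1 + P/4 + c/4)
A(a) = -4*√(-3 + a) (A(a) = √(a - 3)*(-4) = √(-3 + a)*(-4) = -4*√(-3 + a))
A(-703) + C(339, -321 - 1*81) = -4*√(-3 - 703) + (-1 + (-321 - 1*81)/4 + (¼)*339) = -4*I*√706 + (-1 + (-321 - 81)/4 + 339/4) = -4*I*√706 + (-1 + (¼)*(-402) + 339/4) = -4*I*√706 + (-1 - 201/2 + 339/4) = -4*I*√706 - 67/4 = -67/4 - 4*I*√706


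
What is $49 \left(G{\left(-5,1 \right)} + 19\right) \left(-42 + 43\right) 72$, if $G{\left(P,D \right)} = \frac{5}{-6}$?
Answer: $64092$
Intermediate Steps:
$G{\left(P,D \right)} = - \frac{5}{6}$ ($G{\left(P,D \right)} = 5 \left(- \frac{1}{6}\right) = - \frac{5}{6}$)
$49 \left(G{\left(-5,1 \right)} + 19\right) \left(-42 + 43\right) 72 = 49 \left(- \frac{5}{6} + 19\right) \left(-42 + 43\right) 72 = 49 \cdot \frac{109}{6} \cdot 1 \cdot 72 = 49 \cdot \frac{109}{6} \cdot 72 = \frac{5341}{6} \cdot 72 = 64092$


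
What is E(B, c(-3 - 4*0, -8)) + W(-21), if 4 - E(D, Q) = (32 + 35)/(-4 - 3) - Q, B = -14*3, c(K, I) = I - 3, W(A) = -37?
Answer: -241/7 ≈ -34.429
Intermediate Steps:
c(K, I) = -3 + I
B = -42
E(D, Q) = 95/7 + Q (E(D, Q) = 4 - ((32 + 35)/(-4 - 3) - Q) = 4 - (67/(-7) - Q) = 4 - (67*(-⅐) - Q) = 4 - (-67/7 - Q) = 4 + (67/7 + Q) = 95/7 + Q)
E(B, c(-3 - 4*0, -8)) + W(-21) = (95/7 + (-3 - 8)) - 37 = (95/7 - 11) - 37 = 18/7 - 37 = -241/7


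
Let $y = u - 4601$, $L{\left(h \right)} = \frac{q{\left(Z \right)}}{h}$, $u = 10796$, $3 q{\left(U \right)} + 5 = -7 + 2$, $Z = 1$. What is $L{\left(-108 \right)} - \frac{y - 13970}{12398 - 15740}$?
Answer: $- \frac{103570}{45117} \approx -2.2956$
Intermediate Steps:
$q{\left(U \right)} = - \frac{10}{3}$ ($q{\left(U \right)} = - \frac{5}{3} + \frac{-7 + 2}{3} = - \frac{5}{3} + \frac{1}{3} \left(-5\right) = - \frac{5}{3} - \frac{5}{3} = - \frac{10}{3}$)
$L{\left(h \right)} = - \frac{10}{3 h}$
$y = 6195$ ($y = 10796 - 4601 = 6195$)
$L{\left(-108 \right)} - \frac{y - 13970}{12398 - 15740} = - \frac{10}{3 \left(-108\right)} - \frac{6195 - 13970}{12398 - 15740} = \left(- \frac{10}{3}\right) \left(- \frac{1}{108}\right) - - \frac{7775}{-3342} = \frac{5}{162} - \left(-7775\right) \left(- \frac{1}{3342}\right) = \frac{5}{162} - \frac{7775}{3342} = - \frac{103570}{45117}$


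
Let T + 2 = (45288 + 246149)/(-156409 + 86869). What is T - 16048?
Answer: -1116408437/69540 ≈ -16054.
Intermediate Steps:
T = -430517/69540 (T = -2 + (45288 + 246149)/(-156409 + 86869) = -2 + 291437/(-69540) = -2 + 291437*(-1/69540) = -2 - 291437/69540 = -430517/69540 ≈ -6.1909)
T - 16048 = -430517/69540 - 16048 = -1116408437/69540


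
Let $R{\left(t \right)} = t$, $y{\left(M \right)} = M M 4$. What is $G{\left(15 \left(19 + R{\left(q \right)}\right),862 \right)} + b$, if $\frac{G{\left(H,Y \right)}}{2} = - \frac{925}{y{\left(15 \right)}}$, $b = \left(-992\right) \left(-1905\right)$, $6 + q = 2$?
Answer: $\frac{34015643}{18} \approx 1.8898 \cdot 10^{6}$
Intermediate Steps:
$q = -4$ ($q = -6 + 2 = -4$)
$y{\left(M \right)} = 4 M^{2}$ ($y{\left(M \right)} = M^{2} \cdot 4 = 4 M^{2}$)
$b = 1889760$
$G{\left(H,Y \right)} = - \frac{37}{18}$ ($G{\left(H,Y \right)} = 2 \left(- \frac{925}{4 \cdot 15^{2}}\right) = 2 \left(- \frac{925}{4 \cdot 225}\right) = 2 \left(- \frac{925}{900}\right) = 2 \left(\left(-925\right) \frac{1}{900}\right) = 2 \left(- \frac{37}{36}\right) = - \frac{37}{18}$)
$G{\left(15 \left(19 + R{\left(q \right)}\right),862 \right)} + b = - \frac{37}{18} + 1889760 = \frac{34015643}{18}$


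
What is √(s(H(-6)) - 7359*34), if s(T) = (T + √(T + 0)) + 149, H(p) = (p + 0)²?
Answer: I*√250015 ≈ 500.02*I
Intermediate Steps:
H(p) = p²
s(T) = 149 + T + √T (s(T) = (T + √T) + 149 = 149 + T + √T)
√(s(H(-6)) - 7359*34) = √((149 + (-6)² + √((-6)²)) - 7359*34) = √((149 + 36 + √36) - 250206) = √((149 + 36 + 6) - 250206) = √(191 - 250206) = √(-250015) = I*√250015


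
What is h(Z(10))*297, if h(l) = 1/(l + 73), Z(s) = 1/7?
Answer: 2079/512 ≈ 4.0605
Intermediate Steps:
Z(s) = 1/7
h(l) = 1/(73 + l)
h(Z(10))*297 = 297/(73 + 1/7) = 297/(512/7) = (7/512)*297 = 2079/512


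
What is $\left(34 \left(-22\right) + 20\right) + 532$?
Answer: $-196$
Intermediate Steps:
$\left(34 \left(-22\right) + 20\right) + 532 = \left(-748 + 20\right) + 532 = -728 + 532 = -196$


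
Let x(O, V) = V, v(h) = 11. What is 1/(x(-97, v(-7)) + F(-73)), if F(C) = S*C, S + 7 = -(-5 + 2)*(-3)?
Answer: 1/1179 ≈ 0.00084818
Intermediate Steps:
S = -16 (S = -7 - (-5 + 2)*(-3) = -7 - (-3)*(-3) = -7 - 1*9 = -7 - 9 = -16)
F(C) = -16*C
1/(x(-97, v(-7)) + F(-73)) = 1/(11 - 16*(-73)) = 1/(11 + 1168) = 1/1179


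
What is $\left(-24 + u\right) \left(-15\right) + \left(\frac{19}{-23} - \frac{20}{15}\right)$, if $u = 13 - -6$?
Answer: $\frac{5026}{69} \approx 72.841$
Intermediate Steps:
$u = 19$ ($u = 13 + 6 = 19$)
$\left(-24 + u\right) \left(-15\right) + \left(\frac{19}{-23} - \frac{20}{15}\right) = \left(-24 + 19\right) \left(-15\right) + \left(\frac{19}{-23} - \frac{20}{15}\right) = \left(-5\right) \left(-15\right) + \left(19 \left(- \frac{1}{23}\right) - \frac{4}{3}\right) = 75 - \frac{149}{69} = \frac{5026}{69}$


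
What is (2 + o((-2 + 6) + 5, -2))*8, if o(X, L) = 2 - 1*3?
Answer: 8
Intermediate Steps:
o(X, L) = -1 (o(X, L) = 2 - 3 = -1)
(2 + o((-2 + 6) + 5, -2))*8 = (2 - 1)*8 = 1*8 = 8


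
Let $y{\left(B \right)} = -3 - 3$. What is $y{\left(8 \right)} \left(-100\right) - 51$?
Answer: $549$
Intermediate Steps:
$y{\left(B \right)} = -6$
$y{\left(8 \right)} \left(-100\right) - 51 = \left(-6\right) \left(-100\right) - 51 = 600 - 51 = 549$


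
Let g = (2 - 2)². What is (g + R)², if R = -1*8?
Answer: 64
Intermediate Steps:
g = 0 (g = 0² = 0)
R = -8
(g + R)² = (0 - 8)² = (-8)² = 64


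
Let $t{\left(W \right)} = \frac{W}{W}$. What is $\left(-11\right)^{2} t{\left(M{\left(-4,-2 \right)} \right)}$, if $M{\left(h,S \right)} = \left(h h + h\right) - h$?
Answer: $121$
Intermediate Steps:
$M{\left(h,S \right)} = h^{2}$ ($M{\left(h,S \right)} = \left(h^{2} + h\right) - h = \left(h + h^{2}\right) - h = h^{2}$)
$t{\left(W \right)} = 1$
$\left(-11\right)^{2} t{\left(M{\left(-4,-2 \right)} \right)} = \left(-11\right)^{2} \cdot 1 = 121 \cdot 1 = 121$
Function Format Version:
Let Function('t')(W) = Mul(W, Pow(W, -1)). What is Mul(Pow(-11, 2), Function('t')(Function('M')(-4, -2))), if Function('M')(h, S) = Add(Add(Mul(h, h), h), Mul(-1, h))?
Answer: 121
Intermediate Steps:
Function('M')(h, S) = Pow(h, 2) (Function('M')(h, S) = Add(Add(Pow(h, 2), h), Mul(-1, h)) = Add(Add(h, Pow(h, 2)), Mul(-1, h)) = Pow(h, 2))
Function('t')(W) = 1
Mul(Pow(-11, 2), Function('t')(Function('M')(-4, -2))) = Mul(Pow(-11, 2), 1) = Mul(121, 1) = 121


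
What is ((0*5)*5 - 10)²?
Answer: 100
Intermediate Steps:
((0*5)*5 - 10)² = (0*5 - 10)² = (0 - 10)² = (-10)² = 100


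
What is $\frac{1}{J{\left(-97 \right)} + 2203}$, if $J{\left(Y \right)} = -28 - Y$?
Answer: $\frac{1}{2272} \approx 0.00044014$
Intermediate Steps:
$\frac{1}{J{\left(-97 \right)} + 2203} = \frac{1}{\left(-28 - -97\right) + 2203} = \frac{1}{\left(-28 + 97\right) + 2203} = \frac{1}{69 + 2203} = \frac{1}{2272}$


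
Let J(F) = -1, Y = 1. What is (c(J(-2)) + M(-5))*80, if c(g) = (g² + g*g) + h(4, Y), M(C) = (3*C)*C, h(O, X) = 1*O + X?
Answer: 6560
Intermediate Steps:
h(O, X) = O + X
M(C) = 3*C²
c(g) = 5 + 2*g² (c(g) = (g² + g*g) + (4 + 1) = (g² + g²) + 5 = 2*g² + 5 = 5 + 2*g²)
(c(J(-2)) + M(-5))*80 = ((5 + 2*(-1)²) + 3*(-5)²)*80 = ((5 + 2*1) + 3*25)*80 = ((5 + 2) + 75)*80 = (7 + 75)*80 = 82*80 = 6560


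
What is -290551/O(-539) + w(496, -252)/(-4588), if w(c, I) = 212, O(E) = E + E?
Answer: 333204863/1236466 ≈ 269.48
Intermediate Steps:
O(E) = 2*E
-290551/O(-539) + w(496, -252)/(-4588) = -290551/(2*(-539)) + 212/(-4588) = -290551/(-1078) + 212*(-1/4588) = -290551*(-1/1078) - 53/1147 = 290551/1078 - 53/1147 = 333204863/1236466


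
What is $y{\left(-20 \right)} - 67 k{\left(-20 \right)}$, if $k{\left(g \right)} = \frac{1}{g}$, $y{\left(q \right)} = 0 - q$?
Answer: $\frac{467}{20} \approx 23.35$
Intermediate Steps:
$y{\left(q \right)} = - q$
$y{\left(-20 \right)} - 67 k{\left(-20 \right)} = \left(-1\right) \left(-20\right) - \frac{67}{-20} = 20 - - \frac{67}{20} = 20 + \frac{67}{20} = \frac{467}{20}$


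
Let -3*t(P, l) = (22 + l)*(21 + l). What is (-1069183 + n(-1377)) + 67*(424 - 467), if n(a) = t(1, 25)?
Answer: -3218354/3 ≈ -1.0728e+6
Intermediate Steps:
t(P, l) = -(21 + l)*(22 + l)/3 (t(P, l) = -(22 + l)*(21 + l)/3 = -(21 + l)*(22 + l)/3)
n(a) = -2162/3 (n(a) = -154 - 43/3*25 - 1/3*25**2 = -154 - 1075/3 - 1/3*625 = -154 - 1075/3 - 625/3 = -2162/3)
(-1069183 + n(-1377)) + 67*(424 - 467) = (-1069183 - 2162/3) + 67*(424 - 467) = -3209711/3 + 67*(-43) = -3209711/3 - 2881 = -3218354/3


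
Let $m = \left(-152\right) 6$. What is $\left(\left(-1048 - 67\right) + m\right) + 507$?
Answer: $-1520$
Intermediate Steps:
$m = -912$
$\left(\left(-1048 - 67\right) + m\right) + 507 = \left(\left(-1048 - 67\right) - 912\right) + 507 = \left(-1115 - 912\right) + 507 = -2027 + 507 = -1520$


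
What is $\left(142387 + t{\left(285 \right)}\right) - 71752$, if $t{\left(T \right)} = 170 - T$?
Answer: $70520$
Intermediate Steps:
$\left(142387 + t{\left(285 \right)}\right) - 71752 = \left(142387 + \left(170 - 285\right)\right) - 71752 = \left(142387 + \left(170 - 285\right)\right) + \left(-165414 + 93662\right) = \left(142387 - 115\right) - 71752 = 142272 - 71752 = 70520$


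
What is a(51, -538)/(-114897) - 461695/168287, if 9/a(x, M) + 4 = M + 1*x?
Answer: -8682085786394/3164604892183 ≈ -2.7435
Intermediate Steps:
a(x, M) = 9/(-4 + M + x) (a(x, M) = 9/(-4 + (M + 1*x)) = 9/(-4 + (M + x)) = 9/(-4 + M + x))
a(51, -538)/(-114897) - 461695/168287 = (9/(-4 - 538 + 51))/(-114897) - 461695/168287 = (9/(-491))*(-1/114897) - 461695*1/168287 = (9*(-1/491))*(-1/114897) - 461695/168287 = -9/491*(-1/114897) - 461695/168287 = 3/18804809 - 461695/168287 = -8682085786394/3164604892183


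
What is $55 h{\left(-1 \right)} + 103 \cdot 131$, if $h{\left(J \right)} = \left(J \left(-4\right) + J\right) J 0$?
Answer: $13493$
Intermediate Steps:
$h{\left(J \right)} = 0$ ($h{\left(J \right)} = \left(- 4 J + J\right) J 0 = - 3 J J 0 = - 3 J^{2} \cdot 0 = 0$)
$55 h{\left(-1 \right)} + 103 \cdot 131 = 55 \cdot 0 + 103 \cdot 131 = 0 + 13493 = 13493$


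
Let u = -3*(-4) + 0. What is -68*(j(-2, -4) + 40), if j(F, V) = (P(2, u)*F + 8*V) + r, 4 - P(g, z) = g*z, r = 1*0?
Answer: -3264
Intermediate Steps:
r = 0
u = 12 (u = 12 + 0 = 12)
P(g, z) = 4 - g*z
j(F, V) = -20*F + 8*V (j(F, V) = ((4 - 1*2*12)*F + 8*V) + 0 = ((4 - 24)*F + 8*V) + 0 = (-20*F + 8*V) + 0 = -20*F + 8*V)
-68*(j(-2, -4) + 40) = -68*((-20*(-2) + 8*(-4)) + 40) = -68*((40 - 32) + 40) = -68*(8 + 40) = -68*48 = -3264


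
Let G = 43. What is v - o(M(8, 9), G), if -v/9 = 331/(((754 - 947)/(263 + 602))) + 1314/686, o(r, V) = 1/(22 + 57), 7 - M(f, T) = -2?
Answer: 69734276285/5229721 ≈ 13334.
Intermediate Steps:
M(f, T) = 9 (M(f, T) = 7 - 1*(-2) = 7 + 2 = 9)
o(r, V) = 1/79
v = 882713196/66199 (v = -9*(331/(((754 - 947)/(263 + 602))) + 1314/686) = -9*(331/((-193/865)) + 1314*(1/686)) = -9*(331/((-193*1/865)) + 657/343) = -9*(331/(-193/865) + 657/343) = -9*(331*(-865/193) + 657/343) = -9*(-286315/193 + 657/343) = -9*(-98079244/66199) = 882713196/66199 ≈ 13334.)
v - o(M(8, 9), G) = 882713196/66199 - 1*1/79 = 882713196/66199 - 1/79 = 69734276285/5229721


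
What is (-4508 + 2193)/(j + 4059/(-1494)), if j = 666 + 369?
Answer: -384290/171359 ≈ -2.2426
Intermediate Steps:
j = 1035
(-4508 + 2193)/(j + 4059/(-1494)) = (-4508 + 2193)/(1035 + 4059/(-1494)) = -2315/(1035 + 4059*(-1/1494)) = -2315/(1035 - 451/166) = -2315/171359/166 = -2315*166/171359 = -384290/171359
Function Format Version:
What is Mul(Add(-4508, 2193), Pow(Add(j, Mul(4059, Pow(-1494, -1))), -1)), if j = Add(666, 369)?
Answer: Rational(-384290, 171359) ≈ -2.2426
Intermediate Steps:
j = 1035
Mul(Add(-4508, 2193), Pow(Add(j, Mul(4059, Pow(-1494, -1))), -1)) = Mul(Add(-4508, 2193), Pow(Add(1035, Mul(4059, Pow(-1494, -1))), -1)) = Mul(-2315, Pow(Add(1035, Mul(4059, Rational(-1, 1494))), -1)) = Mul(-2315, Pow(Add(1035, Rational(-451, 166)), -1)) = Mul(-2315, Pow(Rational(171359, 166), -1)) = Mul(-2315, Rational(166, 171359)) = Rational(-384290, 171359)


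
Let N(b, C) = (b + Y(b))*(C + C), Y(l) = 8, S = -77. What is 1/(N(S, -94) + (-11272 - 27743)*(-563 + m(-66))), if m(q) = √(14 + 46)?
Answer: 7326139/160986494537463 + 8670*√15/53662164845821 ≈ 4.6134e-8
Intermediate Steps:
m(q) = 2*√15 (m(q) = √60 = 2*√15)
N(b, C) = 2*C*(8 + b) (N(b, C) = (b + 8)*(C + C) = (8 + b)*(2*C) = 2*C*(8 + b))
1/(N(S, -94) + (-11272 - 27743)*(-563 + m(-66))) = 1/(2*(-94)*(8 - 77) + (-11272 - 27743)*(-563 + 2*√15)) = 1/(2*(-94)*(-69) - 39015*(-563 + 2*√15)) = 1/(12972 + (21965445 - 78030*√15)) = 1/(21978417 - 78030*√15)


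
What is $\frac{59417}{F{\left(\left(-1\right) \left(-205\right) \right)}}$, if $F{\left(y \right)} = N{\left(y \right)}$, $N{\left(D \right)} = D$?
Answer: $\frac{59417}{205} \approx 289.84$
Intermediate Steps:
$F{\left(y \right)} = y$
$\frac{59417}{F{\left(\left(-1\right) \left(-205\right) \right)}} = \frac{59417}{\left(-1\right) \left(-205\right)} = \frac{59417}{205}$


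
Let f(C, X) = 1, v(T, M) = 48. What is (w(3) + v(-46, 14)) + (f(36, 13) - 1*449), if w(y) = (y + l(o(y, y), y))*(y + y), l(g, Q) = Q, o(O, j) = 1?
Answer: -364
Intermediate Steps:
w(y) = 4*y**2 (w(y) = (y + y)*(y + y) = (2*y)*(2*y) = 4*y**2)
(w(3) + v(-46, 14)) + (f(36, 13) - 1*449) = (4*3**2 + 48) + (1 - 1*449) = (4*9 + 48) + (1 - 449) = (36 + 48) - 448 = 84 - 448 = -364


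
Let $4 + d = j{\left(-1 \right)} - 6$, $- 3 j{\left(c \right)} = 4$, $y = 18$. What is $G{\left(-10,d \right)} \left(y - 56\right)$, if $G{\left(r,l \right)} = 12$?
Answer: $-456$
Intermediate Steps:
$j{\left(c \right)} = - \frac{4}{3}$ ($j{\left(c \right)} = \left(- \frac{1}{3}\right) 4 = - \frac{4}{3}$)
$d = - \frac{34}{3}$ ($d = -4 - \frac{22}{3} = - \frac{34}{3} \approx -11.333$)
$G{\left(-10,d \right)} \left(y - 56\right) = 12 \left(18 - 56\right) = 12 \left(-38\right) = -456$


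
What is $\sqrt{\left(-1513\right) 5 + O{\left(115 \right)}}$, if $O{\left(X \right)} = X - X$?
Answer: $i \sqrt{7565} \approx 86.977 i$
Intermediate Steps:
$O{\left(X \right)} = 0$
$\sqrt{\left(-1513\right) 5 + O{\left(115 \right)}} = \sqrt{\left(-1513\right) 5 + 0} = \sqrt{-7565 + 0} = \sqrt{-7565} = i \sqrt{7565}$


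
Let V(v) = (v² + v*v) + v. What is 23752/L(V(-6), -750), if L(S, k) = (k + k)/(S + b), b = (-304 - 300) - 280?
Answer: 4857284/375 ≈ 12953.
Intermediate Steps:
V(v) = v + 2*v² (V(v) = (v² + v²) + v = 2*v² + v = v + 2*v²)
b = -884 (b = -604 - 280 = -884)
L(S, k) = 2*k/(-884 + S) (L(S, k) = (k + k)/(S - 884) = (2*k)/(-884 + S) = 2*k/(-884 + S))
23752/L(V(-6), -750) = 23752/((2*(-750)/(-884 - 6*(1 + 2*(-6))))) = 23752/((2*(-750)/(-884 - 6*(1 - 12)))) = 23752/((2*(-750)/(-884 - 6*(-11)))) = 23752/((2*(-750)/(-884 + 66))) = 23752/((2*(-750)/(-818))) = 23752/((2*(-750)*(-1/818))) = 23752/(750/409) = 23752*(409/750) = 4857284/375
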